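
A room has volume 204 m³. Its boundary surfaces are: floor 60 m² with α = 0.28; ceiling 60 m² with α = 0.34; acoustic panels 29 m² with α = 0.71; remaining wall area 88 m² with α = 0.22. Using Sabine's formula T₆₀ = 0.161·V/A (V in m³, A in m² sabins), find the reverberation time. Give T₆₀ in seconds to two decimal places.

Summing Sᵢαᵢ: 60·0.28 + 60·0.34 + 29·0.71 + 88·0.22 = 77.15 m².
T₆₀ = 0.161 × 204 / 77.15 = 0.426 s.

0.43 s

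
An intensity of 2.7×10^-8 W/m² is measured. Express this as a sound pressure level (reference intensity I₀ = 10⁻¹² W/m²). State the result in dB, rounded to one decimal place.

44.3 dB

I/I₀ = 2.7×10^-8/10⁻¹² = 2.7×10^4, and L = 10·log₁₀(I/I₀).
L = 10·(0.4314 + 4) = 44.31 dB.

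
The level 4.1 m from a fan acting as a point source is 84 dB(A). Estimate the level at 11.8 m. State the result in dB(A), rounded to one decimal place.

74.8 dB(A)

Point-source attenuation: ΔL = 20·log₁₀(r₂/r₁) = 20·log₁₀(11.8/4.1) = 9.182 dB.
L₂ = 84 − 20·log₁₀(11.8/4.1) = 84 − 9.182 = 74.82 dB(A).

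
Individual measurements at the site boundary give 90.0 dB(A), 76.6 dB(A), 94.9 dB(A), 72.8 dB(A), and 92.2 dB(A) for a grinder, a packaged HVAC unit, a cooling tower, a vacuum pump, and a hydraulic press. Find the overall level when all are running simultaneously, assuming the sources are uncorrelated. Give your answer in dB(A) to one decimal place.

For uncorrelated sources the intensities add, so convert each level to linear form, sum, and take 10·log₁₀ of the total.
Σ 10^(L/10) = 10^(90.0/10) + 10^(76.6/10) + 10^(94.9/10) + 10^(72.8/10) + 10^(92.2/10) = 5.815e+09.
L_total = 10·log₁₀(5.815e+09) = 97.65 dB(A).

97.6 dB(A)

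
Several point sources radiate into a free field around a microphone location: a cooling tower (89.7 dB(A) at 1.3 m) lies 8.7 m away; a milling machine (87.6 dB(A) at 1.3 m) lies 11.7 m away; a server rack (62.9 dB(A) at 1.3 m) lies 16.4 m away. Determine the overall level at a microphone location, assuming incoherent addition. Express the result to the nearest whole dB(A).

74 dB(A)

First find each source's level at the receiver (point-source: −20·log₁₀(r/r_ref)), then combine on an intensity basis.
cooling tower: 89.7 − 20·log₁₀(8.7/1.3) = 89.7 − 16.51 = 73.19 dB(A).
milling machine: 87.6 − 20·log₁₀(11.7/1.3) = 87.6 − 19.08 = 68.52 dB(A).
server rack: 62.9 − 20·log₁₀(16.4/1.3) = 62.9 − 22.02 = 40.88 dB(A).
Σ 10^(L/10) = 2.795e+07 → L_total = 10·log₁₀(2.795e+07) = 74.46 dB(A).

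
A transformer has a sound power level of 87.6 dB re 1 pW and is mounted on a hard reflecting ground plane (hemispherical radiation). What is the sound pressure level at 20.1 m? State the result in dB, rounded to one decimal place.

53.6 dB

Free-field hemispherical radiation: L_p = L_w − 10·log₁₀(2π·r²), r = 20.1 m.
2π·r² = 2538 m², 10·log₁₀ of that is 34.046 dB.
L_p = 87.6 − 34.046 = 53.55 dB.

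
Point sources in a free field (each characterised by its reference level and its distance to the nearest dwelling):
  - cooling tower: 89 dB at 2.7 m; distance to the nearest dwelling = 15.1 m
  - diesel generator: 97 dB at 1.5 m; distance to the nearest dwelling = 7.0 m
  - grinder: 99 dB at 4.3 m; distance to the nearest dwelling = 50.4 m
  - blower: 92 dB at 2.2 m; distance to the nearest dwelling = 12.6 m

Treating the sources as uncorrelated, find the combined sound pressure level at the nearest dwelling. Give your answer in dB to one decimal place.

Propagate each source to the receiver with L = L_ref − 20·log₁₀(r/r_ref), then add intensities.
cooling tower: 89 − 20·log₁₀(15.1/2.7) = 89 − 14.95 = 74.05 dB.
diesel generator: 97 − 20·log₁₀(7.0/1.5) = 97 − 13.38 = 83.62 dB.
grinder: 99 − 20·log₁₀(50.4/4.3) = 99 − 21.38 = 77.62 dB.
blower: 92 − 20·log₁₀(12.6/2.2) = 92 − 15.16 = 76.84 dB.
Σ 10^(L/10) = 3.617e+08 → L_total = 10·log₁₀(3.617e+08) = 85.58 dB.

85.6 dB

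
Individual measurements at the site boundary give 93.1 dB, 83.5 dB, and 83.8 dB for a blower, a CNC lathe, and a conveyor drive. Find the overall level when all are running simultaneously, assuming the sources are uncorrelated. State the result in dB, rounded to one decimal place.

Incoherent sources combine by intensity addition: L_total = 10·log₁₀(Σ 10^(L_i/10)).
Σ 10^(L/10) = 10^(93.1/10) + 10^(83.5/10) + 10^(83.8/10) = 2.505e+09.
L_total = 10·log₁₀(2.505e+09) = 93.99 dB.

94.0 dB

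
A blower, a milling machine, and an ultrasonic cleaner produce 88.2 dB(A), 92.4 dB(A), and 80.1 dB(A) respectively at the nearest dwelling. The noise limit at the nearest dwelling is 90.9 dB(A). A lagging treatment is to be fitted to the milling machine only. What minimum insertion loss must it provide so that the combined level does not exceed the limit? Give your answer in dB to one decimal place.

The untreated sources together contribute 10^(88.2/10) + 10^(80.1/10) = 7.630e+08, i.e. 88.83 dB(A).
To meet 90.9 dB(A) overall, the treated milling machine may contribute at most 10^(90.9/10) − 7.630e+08 = 4.672e+08, i.e. 86.70 dB(A).
Required insertion loss = 92.4 − 86.70 = 5.70 dB.

5.7 dB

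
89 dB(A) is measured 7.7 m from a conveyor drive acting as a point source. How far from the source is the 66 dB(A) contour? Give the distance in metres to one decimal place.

For a point source L₁ − L₂ = 20·log₁₀(r₂/r₁), so r₂ = r₁·10^((L₁−L₂)/20).
r₂ = 7.7·10^((89−66)/20) = 7.7·10^(23.0/20) = 108.77 m.

108.8 m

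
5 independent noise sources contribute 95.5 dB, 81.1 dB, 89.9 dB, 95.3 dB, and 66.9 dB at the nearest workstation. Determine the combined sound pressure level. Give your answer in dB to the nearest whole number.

99 dB

Incoherent sources combine by intensity addition: L_total = 10·log₁₀(Σ 10^(L_i/10)).
Σ 10^(L/10) = 10^(95.5/10) + 10^(81.1/10) + 10^(89.9/10) + 10^(95.3/10) + 10^(66.9/10) = 8.048e+09.
L_total = 10·log₁₀(8.048e+09) = 99.06 dB.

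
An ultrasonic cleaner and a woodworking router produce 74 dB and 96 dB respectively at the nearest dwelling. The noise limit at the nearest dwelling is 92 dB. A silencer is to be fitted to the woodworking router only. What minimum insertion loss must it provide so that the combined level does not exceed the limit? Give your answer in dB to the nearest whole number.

4 dB

Fixed contribution from the other source: Σ 10^(L/10) = 10^(74/10) = 2.512e+07 (74.00 dB).
The limit corresponds to 10^(92/10) = 1.585e+09; subtracting the fixed part leaves 1.560e+09 for the woodworking router, i.e. 91.93 dB.
So the woodworking router must be reduced from 96 to 91.93 dB: IL = 4.07 dB.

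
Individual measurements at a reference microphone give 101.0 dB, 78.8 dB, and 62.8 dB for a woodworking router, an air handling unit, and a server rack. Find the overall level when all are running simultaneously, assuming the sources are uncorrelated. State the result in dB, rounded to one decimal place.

101.0 dB

Incoherent sources combine by intensity addition: L_total = 10·log₁₀(Σ 10^(L_i/10)).
Σ 10^(L/10) = 10^(101.0/10) + 10^(78.8/10) + 10^(62.8/10) = 1.267e+10.
L_total = 10·log₁₀(1.267e+10) = 101.03 dB.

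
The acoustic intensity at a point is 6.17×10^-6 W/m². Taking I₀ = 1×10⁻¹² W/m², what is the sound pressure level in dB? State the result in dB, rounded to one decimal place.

Dividing by I₀ shifts the exponent by 12: I/I₀ = 6.17×10^6.
L = 10·(0.7903 + 6) = 67.90 dB.

67.9 dB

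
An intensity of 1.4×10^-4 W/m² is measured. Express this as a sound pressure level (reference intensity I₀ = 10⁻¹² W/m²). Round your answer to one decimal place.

81.5 dB

L = 10·log₁₀(I/I₀) = 10·log₁₀(1.4×10^-4/10⁻¹²) = 10·log₁₀(1.4×10^8).
L = 10·(0.1461 + 8) = 81.46 dB.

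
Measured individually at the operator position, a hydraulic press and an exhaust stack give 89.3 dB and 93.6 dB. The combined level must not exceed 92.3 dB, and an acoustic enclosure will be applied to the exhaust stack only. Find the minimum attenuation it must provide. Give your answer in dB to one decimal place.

4.3 dB

The untreated sources together contribute 10^(89.3/10) = 8.511e+08, i.e. 89.30 dB.
To meet 92.3 dB overall, the treated exhaust stack may contribute at most 10^(92.3/10) − 8.511e+08 = 8.471e+08, i.e. 89.28 dB.
So the exhaust stack must be reduced from 93.6 to 89.28 dB: IL = 4.32 dB.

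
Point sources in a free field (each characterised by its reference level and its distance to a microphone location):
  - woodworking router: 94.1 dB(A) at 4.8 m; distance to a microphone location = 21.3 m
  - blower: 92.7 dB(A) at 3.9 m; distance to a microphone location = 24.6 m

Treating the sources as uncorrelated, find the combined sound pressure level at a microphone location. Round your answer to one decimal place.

First find each source's level at the receiver (point-source: −20·log₁₀(r/r_ref)), then combine on an intensity basis.
woodworking router: 94.1 − 20·log₁₀(21.3/4.8) = 94.1 − 12.94 = 81.16 dB(A).
blower: 92.7 − 20·log₁₀(24.6/3.9) = 92.7 − 16.00 = 76.70 dB(A).
Σ 10^(L/10) = 1.773e+08 → L_total = 10·log₁₀(1.773e+08) = 82.49 dB(A).

82.5 dB(A)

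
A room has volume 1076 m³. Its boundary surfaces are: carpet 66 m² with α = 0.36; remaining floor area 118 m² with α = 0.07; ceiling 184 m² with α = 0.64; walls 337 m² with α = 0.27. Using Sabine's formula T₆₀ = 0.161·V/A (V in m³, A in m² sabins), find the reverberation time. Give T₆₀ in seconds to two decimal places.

0.72 s

Summing Sᵢαᵢ: 66·0.36 + 118·0.07 + 184·0.64 + 337·0.27 = 240.77 m².
T₆₀ = 0.161·V/A = 0.161·1076/240.77 = 0.720 s.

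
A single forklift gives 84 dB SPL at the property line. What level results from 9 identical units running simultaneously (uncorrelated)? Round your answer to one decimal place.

With 9 equal, uncorrelated contributions the intensity is 9× that of one unit, giving a rise of 10·log₁₀ 9.
L_total = 84 + 10·log₁₀(9) = 84 + 9.542 = 93.54 dB SPL.

93.5 dB SPL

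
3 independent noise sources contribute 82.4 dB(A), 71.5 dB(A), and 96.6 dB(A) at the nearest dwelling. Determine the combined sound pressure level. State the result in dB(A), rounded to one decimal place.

96.8 dB(A)

For uncorrelated sources the intensities add, so convert each level to linear form, sum, and take 10·log₁₀ of the total.
Σ 10^(L/10) = 10^(82.4/10) + 10^(71.5/10) + 10^(96.6/10) = 4.759e+09.
L_total = 10·log₁₀(4.759e+09) = 96.77 dB(A).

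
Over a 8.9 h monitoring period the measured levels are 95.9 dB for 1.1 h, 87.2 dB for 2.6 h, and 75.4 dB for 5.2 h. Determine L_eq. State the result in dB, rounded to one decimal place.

88.2 dB

L_eq = 10·log₁₀[(1/T)·Σ tᵢ·10^(Lᵢ/10)] with T = 8.9 h.
Σ tᵢ·10^(Lᵢ/10) = 1.1·10^(95.9/10) + 2.6·10^(87.2/10) + 5.2·10^(75.4/10) = 5.824e+09.
L_eq = 10·log₁₀(5.824e+09/8.9) = 88.16 dB.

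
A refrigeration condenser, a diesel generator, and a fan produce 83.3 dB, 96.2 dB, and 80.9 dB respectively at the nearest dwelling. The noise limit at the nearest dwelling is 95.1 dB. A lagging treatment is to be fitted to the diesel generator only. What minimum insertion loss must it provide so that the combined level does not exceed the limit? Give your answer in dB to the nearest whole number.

The untreated sources together contribute 10^(83.3/10) + 10^(80.9/10) = 3.368e+08, i.e. 85.27 dB.
The limit corresponds to 10^(95.1/10) = 3.236e+09; subtracting the fixed part leaves 2.899e+09 for the diesel generator, i.e. 94.62 dB.
So the diesel generator must be reduced from 96.2 to 94.62 dB: IL = 1.58 dB.

2 dB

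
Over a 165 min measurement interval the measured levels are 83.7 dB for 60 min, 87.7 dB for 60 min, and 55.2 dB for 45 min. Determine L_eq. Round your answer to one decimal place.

84.8 dB

The energy average is taken in the linear domain: L_eq = 10·log₁₀[(Σ tᵢ·10^(Lᵢ/10))/T], T = 165 min.
Σ tᵢ·10^(Lᵢ/10) = 60·10^(83.7/10) + 60·10^(87.7/10) + 45·10^(55.2/10) = 4.941e+10.
L_eq = 10·log₁₀(4.941e+10/165) = 84.76 dB.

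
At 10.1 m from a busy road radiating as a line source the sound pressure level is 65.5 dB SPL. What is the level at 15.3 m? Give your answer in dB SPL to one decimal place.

For a line source, L₂ = L₁ − 10·log₁₀(r₂/r₁).
L₂ = 65.5 − 10·log₁₀(15.3/10.1) = 65.5 − 1.804 = 63.70 dB SPL.

63.7 dB SPL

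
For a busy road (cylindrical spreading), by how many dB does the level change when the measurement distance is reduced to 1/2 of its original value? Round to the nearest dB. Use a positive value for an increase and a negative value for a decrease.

Line-source spreading: ΔL = −10·log₁₀(r₂/r₁).
ΔL = −10·log₁₀(0.5) = +3.01 dB.

+3 dB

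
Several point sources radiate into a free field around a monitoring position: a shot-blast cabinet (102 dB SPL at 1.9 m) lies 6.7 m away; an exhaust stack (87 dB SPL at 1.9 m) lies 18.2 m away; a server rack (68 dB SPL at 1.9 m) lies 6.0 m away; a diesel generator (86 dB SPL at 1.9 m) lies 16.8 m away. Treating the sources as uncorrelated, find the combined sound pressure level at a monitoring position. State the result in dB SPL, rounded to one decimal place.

Propagate each source to the receiver with L = L_ref − 20·log₁₀(r/r_ref), then add intensities.
shot-blast cabinet: 102 − 20·log₁₀(6.7/1.9) = 102 − 10.95 = 91.05 dB SPL.
exhaust stack: 87 − 20·log₁₀(18.2/1.9) = 87 − 19.63 = 67.37 dB SPL.
server rack: 68 − 20·log₁₀(6.0/1.9) = 68 − 9.99 = 58.01 dB SPL.
diesel generator: 86 − 20·log₁₀(16.8/1.9) = 86 − 18.93 = 67.07 dB SPL.
Σ 10^(L/10) = 1.286e+09 → L_total = 10·log₁₀(1.286e+09) = 91.09 dB SPL.

91.1 dB SPL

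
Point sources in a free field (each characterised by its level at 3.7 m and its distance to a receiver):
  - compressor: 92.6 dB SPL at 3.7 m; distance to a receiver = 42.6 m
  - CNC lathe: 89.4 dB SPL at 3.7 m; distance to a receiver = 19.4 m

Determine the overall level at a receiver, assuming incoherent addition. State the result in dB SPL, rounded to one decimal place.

76.6 dB SPL

Propagate each source to the receiver with L = L_ref − 20·log₁₀(r/r_ref), then add intensities.
compressor: 92.6 − 20·log₁₀(42.6/3.7) = 92.6 − 21.22 = 71.38 dB SPL.
CNC lathe: 89.4 − 20·log₁₀(19.4/3.7) = 89.4 − 14.39 = 75.01 dB SPL.
Σ 10^(L/10) = 4.541e+07 → L_total = 10·log₁₀(4.541e+07) = 76.57 dB SPL.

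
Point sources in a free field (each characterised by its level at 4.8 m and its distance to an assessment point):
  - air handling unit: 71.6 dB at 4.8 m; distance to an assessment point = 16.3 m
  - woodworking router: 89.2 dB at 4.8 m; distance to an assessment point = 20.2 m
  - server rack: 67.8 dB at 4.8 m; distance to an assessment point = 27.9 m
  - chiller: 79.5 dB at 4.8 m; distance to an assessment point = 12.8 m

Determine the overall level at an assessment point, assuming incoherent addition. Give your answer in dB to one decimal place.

77.8 dB

Apply inverse-square spreading to bring every level to the receiver, then sum 10^(L/10).
air handling unit: 71.6 − 20·log₁₀(16.3/4.8) = 71.6 − 10.62 = 60.98 dB.
woodworking router: 89.2 − 20·log₁₀(20.2/4.8) = 89.2 − 12.48 = 76.72 dB.
server rack: 67.8 − 20·log₁₀(27.9/4.8) = 67.8 − 15.29 = 52.51 dB.
chiller: 79.5 − 20·log₁₀(12.8/4.8) = 79.5 − 8.52 = 70.98 dB.
Σ 10^(L/10) = 6.093e+07 → L_total = 10·log₁₀(6.093e+07) = 77.85 dB.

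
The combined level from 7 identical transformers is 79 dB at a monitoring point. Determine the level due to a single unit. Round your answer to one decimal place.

70.5 dB

7 equal contributions raise the level by 10·log₁₀ 7 = 8.451 dB, so each unit alone gives 79 − 8.451.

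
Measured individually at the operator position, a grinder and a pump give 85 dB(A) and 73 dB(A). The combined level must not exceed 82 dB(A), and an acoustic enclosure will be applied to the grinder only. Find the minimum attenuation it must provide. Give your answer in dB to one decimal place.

3.6 dB

Fixed contribution from the other source: Σ 10^(L/10) = 10^(73/10) = 1.995e+07 (73.00 dB(A)).
To meet 82 dB(A) overall, the treated grinder may contribute at most 10^(82/10) − 1.995e+07 = 1.385e+08, i.e. 81.42 dB(A).
Required insertion loss = 85 − 81.42 = 3.58 dB.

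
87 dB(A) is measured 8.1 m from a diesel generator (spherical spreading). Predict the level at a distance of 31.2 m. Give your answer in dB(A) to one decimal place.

75.3 dB(A)

Point-source attenuation: ΔL = 20·log₁₀(r₂/r₁) = 20·log₁₀(31.2/8.1) = 11.713 dB.
L₂ = 87 − 20·log₁₀(31.2/8.1) = 87 − 11.713 = 75.29 dB(A).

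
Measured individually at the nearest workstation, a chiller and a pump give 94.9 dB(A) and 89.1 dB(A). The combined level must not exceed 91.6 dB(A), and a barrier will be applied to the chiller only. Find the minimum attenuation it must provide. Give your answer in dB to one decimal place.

6.9 dB

Fixed contribution from the other source: Σ 10^(L/10) = 10^(89.1/10) = 8.128e+08 (89.10 dB(A)).
To meet 91.6 dB(A) overall, the treated chiller may contribute at most 10^(91.6/10) − 8.128e+08 = 6.326e+08, i.e. 88.01 dB(A).
Required insertion loss = 94.9 − 88.01 = 6.89 dB.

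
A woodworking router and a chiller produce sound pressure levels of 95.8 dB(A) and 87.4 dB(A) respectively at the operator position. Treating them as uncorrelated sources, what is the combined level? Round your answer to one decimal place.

96.4 dB(A)

For uncorrelated sources the intensities add, so convert each level to linear form, sum, and take 10·log₁₀ of the total.
Σ 10^(L/10) = 10^(95.8/10) + 10^(87.4/10) = 4.351e+09.
L_total = 10·log₁₀(4.351e+09) = 96.39 dB(A).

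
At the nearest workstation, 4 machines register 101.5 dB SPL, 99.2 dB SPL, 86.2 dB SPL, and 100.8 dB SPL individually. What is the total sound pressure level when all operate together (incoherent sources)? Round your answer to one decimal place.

105.4 dB SPL

Incoherent sources combine by intensity addition: L_total = 10·log₁₀(Σ 10^(L_i/10)).
Σ 10^(L/10) = 10^(101.5/10) + 10^(99.2/10) + 10^(86.2/10) + 10^(100.8/10) = 3.488e+10.
L_total = 10·log₁₀(3.488e+10) = 105.43 dB SPL.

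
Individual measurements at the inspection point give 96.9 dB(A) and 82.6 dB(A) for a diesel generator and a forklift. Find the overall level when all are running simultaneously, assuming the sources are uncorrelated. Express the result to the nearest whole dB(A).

97 dB(A)

Incoherent sources combine by intensity addition: L_total = 10·log₁₀(Σ 10^(L_i/10)).
Σ 10^(L/10) = 10^(96.9/10) + 10^(82.6/10) = 5.080e+09.
L_total = 10·log₁₀(5.080e+09) = 97.06 dB(A).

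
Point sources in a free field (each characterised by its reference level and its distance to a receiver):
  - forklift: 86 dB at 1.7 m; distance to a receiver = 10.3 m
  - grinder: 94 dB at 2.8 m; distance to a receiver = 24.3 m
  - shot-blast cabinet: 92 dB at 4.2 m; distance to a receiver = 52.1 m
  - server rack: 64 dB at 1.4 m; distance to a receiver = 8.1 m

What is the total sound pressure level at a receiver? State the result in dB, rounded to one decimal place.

77.4 dB

First find each source's level at the receiver (point-source: −20·log₁₀(r/r_ref)), then combine on an intensity basis.
forklift: 86 − 20·log₁₀(10.3/1.7) = 86 − 15.65 = 70.35 dB.
grinder: 94 − 20·log₁₀(24.3/2.8) = 94 − 18.77 = 75.23 dB.
shot-blast cabinet: 92 − 20·log₁₀(52.1/4.2) = 92 − 21.87 = 70.13 dB.
server rack: 64 − 20·log₁₀(8.1/1.4) = 64 − 15.25 = 48.75 dB.
Σ 10^(L/10) = 5.457e+07 → L_total = 10·log₁₀(5.457e+07) = 77.37 dB.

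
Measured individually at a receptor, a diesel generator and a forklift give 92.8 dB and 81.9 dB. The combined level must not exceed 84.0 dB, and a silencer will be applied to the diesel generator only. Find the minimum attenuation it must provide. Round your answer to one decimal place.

Everything except the diesel generator sums to 10^(81.9/10) = 1.549e+08 in linear terms, 81.90 dB.
To meet 84.0 dB overall, the treated diesel generator may contribute at most 10^(84.0/10) − 1.549e+08 = 9.631e+07, i.e. 79.84 dB.
So the diesel generator must be reduced from 92.8 to 79.84 dB: IL = 12.96 dB.

13.0 dB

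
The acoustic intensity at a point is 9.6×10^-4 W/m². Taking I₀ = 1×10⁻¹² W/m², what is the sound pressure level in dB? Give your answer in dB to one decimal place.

89.8 dB

L = 10·log₁₀(I/I₀) = 10·log₁₀(9.6×10^-4/10⁻¹²) = 10·log₁₀(9.6×10^8).
L = 10·(0.9823 + 8) = 89.82 dB.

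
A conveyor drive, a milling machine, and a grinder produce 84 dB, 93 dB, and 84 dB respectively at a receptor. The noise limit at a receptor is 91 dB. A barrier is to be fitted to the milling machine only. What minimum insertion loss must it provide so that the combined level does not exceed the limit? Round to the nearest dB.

4 dB

The untreated sources together contribute 10^(84/10) + 10^(84/10) = 5.024e+08, i.e. 87.01 dB.
The limit corresponds to 10^(91/10) = 1.259e+09; subtracting the fixed part leaves 7.565e+08 for the milling machine, i.e. 88.79 dB.
So the milling machine must be reduced from 93 to 88.79 dB: IL = 4.21 dB.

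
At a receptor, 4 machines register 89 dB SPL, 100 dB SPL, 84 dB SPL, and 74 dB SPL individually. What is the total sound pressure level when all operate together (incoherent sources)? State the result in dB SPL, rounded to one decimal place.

100.4 dB SPL

Incoherent sources combine by intensity addition: L_total = 10·log₁₀(Σ 10^(L_i/10)).
Σ 10^(L/10) = 10^(89/10) + 10^(100/10) + 10^(84/10) + 10^(74/10) = 1.107e+10.
L_total = 10·log₁₀(1.107e+10) = 100.44 dB SPL.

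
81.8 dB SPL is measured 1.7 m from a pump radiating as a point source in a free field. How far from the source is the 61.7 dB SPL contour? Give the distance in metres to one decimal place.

The 20.1 dB drop corresponds to a distance ratio of 10^(20.1/20) for a point source.
r₂ = 1.7·10^((81.8−61.7)/20) = 1.7·10^(20.1/20) = 17.20 m.

17.2 m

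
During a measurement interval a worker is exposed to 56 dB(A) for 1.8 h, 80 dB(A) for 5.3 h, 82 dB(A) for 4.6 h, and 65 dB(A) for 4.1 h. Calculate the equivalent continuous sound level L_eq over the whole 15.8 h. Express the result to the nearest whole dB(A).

The energy average is taken in the linear domain: L_eq = 10·log₁₀[(Σ tᵢ·10^(Lᵢ/10))/T], T = 15.8 h.
Σ tᵢ·10^(Lᵢ/10) = 1.8·10^(56/10) + 5.3·10^(80/10) + 4.6·10^(82/10) + 4.1·10^(65/10) = 1.273e+09.
L_eq = 10·log₁₀(1.273e+09/15.8) = 79.06 dB(A).

79 dB(A)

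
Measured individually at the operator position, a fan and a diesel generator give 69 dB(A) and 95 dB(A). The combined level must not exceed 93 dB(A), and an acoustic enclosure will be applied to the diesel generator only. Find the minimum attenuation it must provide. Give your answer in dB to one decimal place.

2.0 dB

The untreated sources together contribute 10^(69/10) = 7.943e+06, i.e. 69.00 dB(A).
The limit corresponds to 10^(93/10) = 1.995e+09; subtracting the fixed part leaves 1.987e+09 for the diesel generator, i.e. 92.98 dB(A).
So the diesel generator must be reduced from 95 to 92.98 dB(A): IL = 2.02 dB.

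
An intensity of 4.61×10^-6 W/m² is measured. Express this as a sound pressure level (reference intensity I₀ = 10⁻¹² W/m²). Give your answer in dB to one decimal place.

66.6 dB

Dividing by I₀ shifts the exponent by 12: I/I₀ = 4.61×10^6.
L = 10·(0.6637 + 6) = 66.64 dB.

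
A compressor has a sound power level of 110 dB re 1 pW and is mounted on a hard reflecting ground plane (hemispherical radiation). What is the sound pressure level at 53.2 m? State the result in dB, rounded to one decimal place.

67.5 dB

L_p = L_w − 10·log₁₀(2π·r²) with r = 53.2 m.
2π·r² = 1.778e+04 m², 10·log₁₀ of that is 42.500 dB.
L_p = 110 − 42.500 = 67.50 dB.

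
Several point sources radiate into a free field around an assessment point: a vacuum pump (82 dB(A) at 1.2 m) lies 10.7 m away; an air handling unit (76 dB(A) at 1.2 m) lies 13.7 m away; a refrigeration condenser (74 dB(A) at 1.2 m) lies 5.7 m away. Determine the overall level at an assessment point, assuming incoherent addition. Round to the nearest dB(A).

65 dB(A)

Propagate each source to the receiver with L = L_ref − 20·log₁₀(r/r_ref), then add intensities.
vacuum pump: 82 − 20·log₁₀(10.7/1.2) = 82 − 19.00 = 63.00 dB(A).
air handling unit: 76 − 20·log₁₀(13.7/1.2) = 76 − 21.15 = 54.85 dB(A).
refrigeration condenser: 74 − 20·log₁₀(5.7/1.2) = 74 − 13.53 = 60.47 dB(A).
Σ 10^(L/10) = 3.412e+06 → L_total = 10·log₁₀(3.412e+06) = 65.33 dB(A).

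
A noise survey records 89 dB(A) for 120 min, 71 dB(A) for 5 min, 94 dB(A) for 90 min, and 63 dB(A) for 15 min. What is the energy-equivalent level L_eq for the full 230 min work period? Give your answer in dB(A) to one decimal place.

91.5 dB(A)

Weight each interval's intensity by its duration and average over T = 230 min:
Σ tᵢ·10^(Lᵢ/10) = 120·10^(89/10) + 5·10^(71/10) + 90·10^(94/10) + 15·10^(63/10) = 3.215e+11.
L_eq = 10·log₁₀(3.215e+11/230) = 91.45 dB(A).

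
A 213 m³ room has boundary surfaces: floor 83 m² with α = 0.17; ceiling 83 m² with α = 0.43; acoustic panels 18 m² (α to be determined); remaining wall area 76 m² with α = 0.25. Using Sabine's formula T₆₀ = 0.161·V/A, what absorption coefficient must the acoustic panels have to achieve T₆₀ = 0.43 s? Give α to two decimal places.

0.61

Required total absorption A = 0.161·213/0.43 = 79.75 m².
Absorption from the other surfaces = 83·0.17 + 83·0.43 + 76·0.25 = 68.80 m², so the acoustic panels must supply 10.95 m² over 18 m².
α = 10.95/18 = 0.608.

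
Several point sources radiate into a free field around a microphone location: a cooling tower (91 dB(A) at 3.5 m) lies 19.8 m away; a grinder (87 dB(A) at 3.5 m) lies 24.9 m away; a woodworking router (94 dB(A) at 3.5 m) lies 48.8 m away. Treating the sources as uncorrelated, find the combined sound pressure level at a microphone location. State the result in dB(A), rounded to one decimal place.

77.9 dB(A)

Propagate each source to the receiver with L = L_ref − 20·log₁₀(r/r_ref), then add intensities.
cooling tower: 91 − 20·log₁₀(19.8/3.5) = 91 − 15.05 = 75.95 dB(A).
grinder: 87 − 20·log₁₀(24.9/3.5) = 87 − 17.04 = 69.96 dB(A).
woodworking router: 94 − 20·log₁₀(48.8/3.5) = 94 − 22.89 = 71.11 dB(A).
Σ 10^(L/10) = 6.216e+07 → L_total = 10·log₁₀(6.216e+07) = 77.94 dB(A).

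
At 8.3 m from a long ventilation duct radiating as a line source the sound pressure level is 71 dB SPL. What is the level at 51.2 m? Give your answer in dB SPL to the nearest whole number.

Cylindrical spreading from a line source gives a 10·log₁₀(r₂/r₁) drop.
L₂ = 71 − 10·log₁₀(51.2/8.3) = 71 − 7.902 = 63.10 dB SPL.

63 dB SPL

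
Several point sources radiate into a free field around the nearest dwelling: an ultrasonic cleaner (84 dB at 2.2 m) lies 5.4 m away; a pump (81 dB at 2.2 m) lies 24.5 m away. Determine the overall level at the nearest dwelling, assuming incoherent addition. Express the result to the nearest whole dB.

76 dB

Propagate each source to the receiver with L = L_ref − 20·log₁₀(r/r_ref), then add intensities.
ultrasonic cleaner: 84 − 20·log₁₀(5.4/2.2) = 84 − 7.80 = 76.20 dB.
pump: 81 − 20·log₁₀(24.5/2.2) = 81 − 20.93 = 60.07 dB.
Σ 10^(L/10) = 4.271e+07 → L_total = 10·log₁₀(4.271e+07) = 76.31 dB.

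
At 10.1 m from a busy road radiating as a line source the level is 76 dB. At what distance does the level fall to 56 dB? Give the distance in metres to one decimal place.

1010.0 m

For a line source L₁ − L₂ = 10·log₁₀(r₂/r₁), so r₂ = r₁·10^((L₁−L₂)/10).
r₂ = 10.1·10^((76−56)/10) = 10.1·10^(20.0/10) = 1010.00 m.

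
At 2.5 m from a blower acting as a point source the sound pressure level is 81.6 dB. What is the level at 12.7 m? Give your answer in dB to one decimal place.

Point-source attenuation: ΔL = 20·log₁₀(r₂/r₁) = 20·log₁₀(12.7/2.5) = 14.117 dB.
L₂ = 81.6 − 20·log₁₀(12.7/2.5) = 81.6 − 14.117 = 67.48 dB.

67.5 dB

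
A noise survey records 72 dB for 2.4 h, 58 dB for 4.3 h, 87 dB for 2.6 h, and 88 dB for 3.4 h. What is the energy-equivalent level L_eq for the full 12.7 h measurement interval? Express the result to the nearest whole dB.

84 dB

Weight each interval's intensity by its duration and average over T = 12.7 h:
Σ tᵢ·10^(Lᵢ/10) = 2.4·10^(72/10) + 4.3·10^(58/10) + 2.6·10^(87/10) + 3.4·10^(88/10) = 3.489e+09.
L_eq = 10·log₁₀(3.489e+09/12.7) = 84.39 dB.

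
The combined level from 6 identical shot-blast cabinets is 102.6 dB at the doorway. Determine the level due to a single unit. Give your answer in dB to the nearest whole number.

95 dB

6 equal contributions raise the level by 10·log₁₀ 6 = 7.782 dB, so each unit alone gives 102.6 − 7.782.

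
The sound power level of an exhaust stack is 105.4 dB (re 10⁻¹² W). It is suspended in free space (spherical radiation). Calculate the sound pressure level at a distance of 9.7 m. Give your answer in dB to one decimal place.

74.7 dB

Free-field spherical radiation: L_p = L_w − 10·log₁₀(4π·r²), r = 9.7 m.
4π·r² = 1182 m², 10·log₁₀ of that is 30.728 dB.
L_p = 105.4 − 30.728 = 74.67 dB.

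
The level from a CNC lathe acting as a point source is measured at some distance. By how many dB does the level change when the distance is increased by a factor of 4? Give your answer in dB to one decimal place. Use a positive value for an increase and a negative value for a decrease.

A point source loses 6 dB per doubling of distance; generally ΔL = −20·log₁₀(r₂/r₁).
ΔL = −20·log₁₀(4) = -12.04 dB.

-12.0 dB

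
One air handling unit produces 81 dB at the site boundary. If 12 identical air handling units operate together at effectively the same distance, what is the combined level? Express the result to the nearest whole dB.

92 dB

N identical incoherent sources raise the level by 10·log₁₀ N.
L_total = 81 + 10·log₁₀(12) = 81 + 10.792 = 91.79 dB.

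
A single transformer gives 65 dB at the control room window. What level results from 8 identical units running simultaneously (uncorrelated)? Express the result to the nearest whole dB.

L_total = L₁ + 10·log₁₀ N for N identical incoherent sources.
L_total = 65 + 10·log₁₀(8) = 65 + 9.031 = 74.03 dB.

74 dB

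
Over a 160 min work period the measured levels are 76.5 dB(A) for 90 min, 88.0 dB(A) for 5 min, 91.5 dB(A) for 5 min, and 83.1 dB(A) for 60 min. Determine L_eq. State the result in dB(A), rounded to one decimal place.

The energy average is taken in the linear domain: L_eq = 10·log₁₀[(Σ tᵢ·10^(Lᵢ/10))/T], T = 160 min.
Σ tᵢ·10^(Lᵢ/10) = 90·10^(76.5/10) + 5·10^(88.0/10) + 5·10^(91.5/10) + 60·10^(83.1/10) = 2.649e+10.
L_eq = 10·log₁₀(2.649e+10/160) = 82.19 dB(A).

82.2 dB(A)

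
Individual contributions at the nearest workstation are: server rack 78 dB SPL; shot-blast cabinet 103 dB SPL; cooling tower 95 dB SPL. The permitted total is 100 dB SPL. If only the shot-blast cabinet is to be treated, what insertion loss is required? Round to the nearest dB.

5 dB

Fixed contribution from the other sources: Σ 10^(L/10) = 10^(78/10) + 10^(95/10) = 3.225e+09 (95.09 dB SPL).
To meet 100 dB SPL overall, the treated shot-blast cabinet may contribute at most 10^(100/10) − 3.225e+09 = 6.775e+09, i.e. 98.31 dB SPL.
Required insertion loss = 103 − 98.31 = 4.69 dB.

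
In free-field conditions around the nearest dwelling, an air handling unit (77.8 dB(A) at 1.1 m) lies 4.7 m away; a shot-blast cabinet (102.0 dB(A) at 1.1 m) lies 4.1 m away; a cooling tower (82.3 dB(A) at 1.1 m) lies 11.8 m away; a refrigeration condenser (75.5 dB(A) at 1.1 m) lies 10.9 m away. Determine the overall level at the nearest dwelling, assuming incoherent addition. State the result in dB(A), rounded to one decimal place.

90.6 dB(A)

Propagate each source to the receiver with L = L_ref − 20·log₁₀(r/r_ref), then add intensities.
air handling unit: 77.8 − 20·log₁₀(4.7/1.1) = 77.8 − 12.61 = 65.19 dB(A).
shot-blast cabinet: 102.0 − 20·log₁₀(4.1/1.1) = 102.0 − 11.43 = 90.57 dB(A).
cooling tower: 82.3 − 20·log₁₀(11.8/1.1) = 82.3 − 20.61 = 61.69 dB(A).
refrigeration condenser: 75.5 − 20·log₁₀(10.9/1.1) = 75.5 − 19.92 = 55.58 dB(A).
Σ 10^(L/10) = 1.146e+09 → L_total = 10·log₁₀(1.146e+09) = 90.59 dB(A).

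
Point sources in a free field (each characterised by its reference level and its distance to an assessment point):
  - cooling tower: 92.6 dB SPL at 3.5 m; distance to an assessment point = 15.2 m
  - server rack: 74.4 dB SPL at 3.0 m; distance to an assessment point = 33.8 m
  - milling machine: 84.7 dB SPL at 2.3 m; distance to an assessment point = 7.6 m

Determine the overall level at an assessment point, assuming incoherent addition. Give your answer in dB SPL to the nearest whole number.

First find each source's level at the receiver (point-source: −20·log₁₀(r/r_ref)), then combine on an intensity basis.
cooling tower: 92.6 − 20·log₁₀(15.2/3.5) = 92.6 − 12.76 = 79.84 dB SPL.
server rack: 74.4 − 20·log₁₀(33.8/3.0) = 74.4 − 21.04 = 53.36 dB SPL.
milling machine: 84.7 − 20·log₁₀(7.6/2.3) = 84.7 − 10.38 = 74.32 dB SPL.
Σ 10^(L/10) = 1.237e+08 → L_total = 10·log₁₀(1.237e+08) = 80.92 dB SPL.

81 dB SPL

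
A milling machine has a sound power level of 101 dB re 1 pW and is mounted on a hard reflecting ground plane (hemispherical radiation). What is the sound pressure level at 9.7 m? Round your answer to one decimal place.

The power spreads over a hemisphere of area 2π·r², so L_p = L_w − 10·log₁₀(2π·r²).
2π·r² = 591.2 m², 10·log₁₀ of that is 27.717 dB.
L_p = 101 − 27.717 = 73.28 dB.

73.3 dB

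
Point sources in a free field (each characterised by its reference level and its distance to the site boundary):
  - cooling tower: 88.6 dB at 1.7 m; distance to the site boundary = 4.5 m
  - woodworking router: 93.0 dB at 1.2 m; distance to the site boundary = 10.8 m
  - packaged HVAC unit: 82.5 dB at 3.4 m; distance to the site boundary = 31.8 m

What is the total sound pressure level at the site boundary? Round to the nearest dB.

81 dB

First find each source's level at the receiver (point-source: −20·log₁₀(r/r_ref)), then combine on an intensity basis.
cooling tower: 88.6 − 20·log₁₀(4.5/1.7) = 88.6 − 8.46 = 80.14 dB.
woodworking router: 93.0 − 20·log₁₀(10.8/1.2) = 93.0 − 19.08 = 73.92 dB.
packaged HVAC unit: 82.5 − 20·log₁₀(31.8/3.4) = 82.5 − 19.42 = 63.08 dB.
Σ 10^(L/10) = 1.301e+08 → L_total = 10·log₁₀(1.301e+08) = 81.14 dB.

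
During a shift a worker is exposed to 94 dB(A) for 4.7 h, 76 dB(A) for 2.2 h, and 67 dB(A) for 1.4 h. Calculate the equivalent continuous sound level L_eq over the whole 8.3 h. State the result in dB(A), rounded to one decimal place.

91.6 dB(A)

The energy average is taken in the linear domain: L_eq = 10·log₁₀[(Σ tᵢ·10^(Lᵢ/10))/T], T = 8.3 h.
Σ tᵢ·10^(Lᵢ/10) = 4.7·10^(94/10) + 2.2·10^(76/10) + 1.4·10^(67/10) = 1.190e+10.
L_eq = 10·log₁₀(1.190e+10/8.3) = 91.56 dB(A).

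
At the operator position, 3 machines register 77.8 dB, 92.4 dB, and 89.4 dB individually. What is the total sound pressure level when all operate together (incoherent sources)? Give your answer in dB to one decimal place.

For uncorrelated sources the intensities add, so convert each level to linear form, sum, and take 10·log₁₀ of the total.
Σ 10^(L/10) = 10^(77.8/10) + 10^(92.4/10) + 10^(89.4/10) = 2.669e+09.
L_total = 10·log₁₀(2.669e+09) = 94.26 dB.

94.3 dB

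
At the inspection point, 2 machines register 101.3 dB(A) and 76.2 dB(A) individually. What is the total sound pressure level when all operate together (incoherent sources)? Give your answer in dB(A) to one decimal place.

101.3 dB(A)

Incoherent sources combine by intensity addition: L_total = 10·log₁₀(Σ 10^(L_i/10)).
Σ 10^(L/10) = 10^(101.3/10) + 10^(76.2/10) = 1.353e+10.
L_total = 10·log₁₀(1.353e+10) = 101.31 dB(A).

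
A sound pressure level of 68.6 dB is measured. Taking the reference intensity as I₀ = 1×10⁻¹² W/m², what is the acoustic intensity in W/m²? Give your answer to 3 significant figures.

7.24e-06 W/m²

I = I₀·10^(L/10) = 10⁻¹² × 10^(68.6/10) = 10^(-5.140).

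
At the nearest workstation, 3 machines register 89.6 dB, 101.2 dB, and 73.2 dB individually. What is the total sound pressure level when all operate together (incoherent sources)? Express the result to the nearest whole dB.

101 dB

Incoherent sources combine by intensity addition: L_total = 10·log₁₀(Σ 10^(L_i/10)).
Σ 10^(L/10) = 10^(89.6/10) + 10^(101.2/10) + 10^(73.2/10) = 1.412e+10.
L_total = 10·log₁₀(1.412e+10) = 101.50 dB.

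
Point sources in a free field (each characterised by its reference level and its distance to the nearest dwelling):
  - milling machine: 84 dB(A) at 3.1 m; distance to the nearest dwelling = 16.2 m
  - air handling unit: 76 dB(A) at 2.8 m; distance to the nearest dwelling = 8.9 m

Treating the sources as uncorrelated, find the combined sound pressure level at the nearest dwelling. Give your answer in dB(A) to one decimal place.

71.2 dB(A)

Apply inverse-square spreading to bring every level to the receiver, then sum 10^(L/10).
milling machine: 84 − 20·log₁₀(16.2/3.1) = 84 − 14.36 = 69.64 dB(A).
air handling unit: 76 − 20·log₁₀(8.9/2.8) = 76 − 10.04 = 65.96 dB(A).
Σ 10^(L/10) = 1.314e+07 → L_total = 10·log₁₀(1.314e+07) = 71.19 dB(A).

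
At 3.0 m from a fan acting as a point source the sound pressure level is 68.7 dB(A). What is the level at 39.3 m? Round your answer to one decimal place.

For a point source, L₂ = L₁ − 20·log₁₀(r₂/r₁).
L₂ = 68.7 − 20·log₁₀(39.3/3.0) = 68.7 − 22.345 = 46.35 dB(A).

46.4 dB(A)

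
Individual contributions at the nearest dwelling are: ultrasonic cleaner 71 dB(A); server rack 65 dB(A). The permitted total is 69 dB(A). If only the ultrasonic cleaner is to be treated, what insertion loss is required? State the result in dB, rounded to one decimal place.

4.2 dB

The untreated sources together contribute 10^(65/10) = 3.162e+06, i.e. 65.00 dB(A).
To meet 69 dB(A) overall, the treated ultrasonic cleaner may contribute at most 10^(69/10) − 3.162e+06 = 4.781e+06, i.e. 66.80 dB(A).
Required insertion loss = 71 − 66.80 = 4.20 dB.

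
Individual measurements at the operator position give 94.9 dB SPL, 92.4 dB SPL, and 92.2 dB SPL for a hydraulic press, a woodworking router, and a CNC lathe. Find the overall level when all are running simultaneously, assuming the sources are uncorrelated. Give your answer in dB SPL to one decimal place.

Incoherent sources combine by intensity addition: L_total = 10·log₁₀(Σ 10^(L_i/10)).
Σ 10^(L/10) = 10^(94.9/10) + 10^(92.4/10) + 10^(92.2/10) = 6.488e+09.
L_total = 10·log₁₀(6.488e+09) = 98.12 dB SPL.

98.1 dB SPL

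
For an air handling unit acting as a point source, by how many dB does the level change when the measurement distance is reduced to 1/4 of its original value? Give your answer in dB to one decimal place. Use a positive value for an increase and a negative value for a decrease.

With spherical spreading the level changes by −20·log₁₀(r₂/r₁).
ΔL = −20·log₁₀(0.25) = +12.04 dB.

+12.0 dB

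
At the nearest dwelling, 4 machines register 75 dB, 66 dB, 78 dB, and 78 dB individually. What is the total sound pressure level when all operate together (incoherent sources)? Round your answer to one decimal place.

Incoherent sources combine by intensity addition: L_total = 10·log₁₀(Σ 10^(L_i/10)).
Σ 10^(L/10) = 10^(75/10) + 10^(66/10) + 10^(78/10) + 10^(78/10) = 1.618e+08.
L_total = 10·log₁₀(1.618e+08) = 82.09 dB.

82.1 dB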